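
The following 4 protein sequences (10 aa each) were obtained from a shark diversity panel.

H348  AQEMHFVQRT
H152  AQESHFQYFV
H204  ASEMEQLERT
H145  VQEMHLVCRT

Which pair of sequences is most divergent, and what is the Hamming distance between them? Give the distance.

8

Pairwise Hamming distances:
  H348 vs H152: 5
  H348 vs H204: 5
  H348 vs H145: 3
  H152 vs H204: 8
  H152 vs H145: 7
  H204 vs H145: 6
The largest is 8, between H152 and H204.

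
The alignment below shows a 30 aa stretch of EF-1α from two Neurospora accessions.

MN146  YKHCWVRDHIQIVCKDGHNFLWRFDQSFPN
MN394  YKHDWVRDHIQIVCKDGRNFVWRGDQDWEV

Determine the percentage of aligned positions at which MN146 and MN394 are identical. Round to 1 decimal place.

Differing sites — 4:C/D; 18:H/R; 21:L/V; 24:F/G; 27:S/D; 28:F/W; 29:P/E; 30:N/V.
22 of the 30 sites match, so the percent identity is 22/30 × 100 = 73.3%.

73.3%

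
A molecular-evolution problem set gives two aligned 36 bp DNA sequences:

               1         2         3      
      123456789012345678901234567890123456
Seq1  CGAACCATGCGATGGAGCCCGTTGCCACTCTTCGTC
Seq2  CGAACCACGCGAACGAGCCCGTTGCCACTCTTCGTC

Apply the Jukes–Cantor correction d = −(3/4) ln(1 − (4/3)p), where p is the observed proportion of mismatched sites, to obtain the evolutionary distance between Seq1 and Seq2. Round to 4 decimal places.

Differing sites — 8:T/C; 13:T/A; 14:G/C.
p = 3/36 = 0.083333.
d = −0.75 · ln(1 − (4/3)·0.083333) = −0.75 · ln(0.888889) = −0.75 · (-0.117783) = 0.0883.

0.0883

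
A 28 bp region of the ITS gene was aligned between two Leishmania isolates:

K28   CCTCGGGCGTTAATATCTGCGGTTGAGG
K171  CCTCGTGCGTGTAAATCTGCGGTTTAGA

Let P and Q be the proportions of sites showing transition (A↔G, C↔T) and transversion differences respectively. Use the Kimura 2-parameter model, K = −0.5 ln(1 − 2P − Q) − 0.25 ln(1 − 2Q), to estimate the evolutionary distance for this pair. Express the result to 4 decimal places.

0.2543

The sequences differ at positions 6 (G/T, transversion), 11 (T/G, transversion), 12 (A/T, transversion), 14 (T/A, transversion), 25 (G/T, transversion), 28 (G/A, transition).
Of the 6 differences, 1 transition and 5 transversions over 28 sites: P = 1/28 = 0.035714, Q = 5/28 = 0.178571.
d = −0.5·ln(0.750001) − 0.25·ln(0.642858) = −0.5·(-0.287681) − 0.25·(-0.441831) = 0.2543.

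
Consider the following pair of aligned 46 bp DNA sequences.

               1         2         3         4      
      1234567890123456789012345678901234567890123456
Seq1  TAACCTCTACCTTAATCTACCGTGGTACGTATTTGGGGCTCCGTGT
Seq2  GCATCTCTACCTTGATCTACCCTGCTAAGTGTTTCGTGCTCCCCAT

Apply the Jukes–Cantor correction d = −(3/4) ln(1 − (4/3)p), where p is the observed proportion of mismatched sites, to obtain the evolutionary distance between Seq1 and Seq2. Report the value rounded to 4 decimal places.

Differing sites — 1:T/G; 2:A/C; 4:C/T; 14:A/G; 22:G/C; 25:G/C; 28:C/A; 31:A/G; 35:G/C; 37:G/T; 43:G/C; 44:T/C; 45:G/A.
p = 13/46 = 0.282609.
d = −0.75 · ln(1 − (4/3)·0.282609) = −0.75 · ln(0.623188) = −0.75 · (-0.472907) = 0.3547.

0.3547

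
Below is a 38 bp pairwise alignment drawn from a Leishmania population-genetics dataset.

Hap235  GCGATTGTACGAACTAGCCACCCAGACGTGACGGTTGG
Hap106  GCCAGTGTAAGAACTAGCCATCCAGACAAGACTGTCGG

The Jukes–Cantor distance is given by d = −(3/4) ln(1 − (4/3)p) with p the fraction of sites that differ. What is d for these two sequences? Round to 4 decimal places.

The sequences differ at positions 3 (G/C), 5 (T/G), 10 (C/A), 21 (C/T), 28 (G/A), 29 (T/A), 33 (G/T), 36 (T/C).
p = 8/38 = 0.210526.
d = −0.75 · ln(1 − (4/3)·0.210526) = −0.75 · ln(0.719299) = −0.75 · (-0.329478) = 0.2471.

0.2471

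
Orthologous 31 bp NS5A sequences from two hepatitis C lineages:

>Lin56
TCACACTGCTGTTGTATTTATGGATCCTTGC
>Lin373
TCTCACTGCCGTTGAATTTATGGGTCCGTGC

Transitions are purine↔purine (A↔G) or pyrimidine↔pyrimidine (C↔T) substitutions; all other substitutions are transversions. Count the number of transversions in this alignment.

The sequences differ at positions 3 (A/T, transversion), 10 (T/C, transition), 15 (T/A, transversion), 24 (A/G, transition), 28 (T/G, transversion).
Of the 5 differences, 2 transitions and 3 transversions, so the answer is 3.

3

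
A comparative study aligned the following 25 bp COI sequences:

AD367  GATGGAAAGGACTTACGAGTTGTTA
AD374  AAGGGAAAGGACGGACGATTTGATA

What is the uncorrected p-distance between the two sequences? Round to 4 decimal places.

0.2400

Differing sites — 1:G/A; 3:T/G; 13:T/G; 14:T/G; 19:G/T; 23:T/A.
There are 6 differences over 25 sites, so p = 6/25 = 0.2400.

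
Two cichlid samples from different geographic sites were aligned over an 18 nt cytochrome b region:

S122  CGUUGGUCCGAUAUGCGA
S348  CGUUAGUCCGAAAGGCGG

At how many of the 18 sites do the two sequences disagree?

4

The sequences differ at positions 5 (G/A), 12 (U/A), 14 (U/G), 18 (A/G).
That gives 4 mismatches out of 18 aligned sites, so the Hamming distance is 4.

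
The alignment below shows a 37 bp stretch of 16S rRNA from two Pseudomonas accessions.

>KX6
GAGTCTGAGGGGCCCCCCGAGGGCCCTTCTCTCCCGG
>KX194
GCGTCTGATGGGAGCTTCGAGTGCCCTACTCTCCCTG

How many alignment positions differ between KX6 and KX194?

Mismatches occur at site 2 (A→C), site 9 (G→T), site 13 (C→A), site 14 (C→G), site 16 (C→T), site 17 (C→T), site 22 (G→T), site 28 (T→A), site 36 (G→T).
That gives 9 mismatches out of 37 aligned sites, so the Hamming distance is 9.

9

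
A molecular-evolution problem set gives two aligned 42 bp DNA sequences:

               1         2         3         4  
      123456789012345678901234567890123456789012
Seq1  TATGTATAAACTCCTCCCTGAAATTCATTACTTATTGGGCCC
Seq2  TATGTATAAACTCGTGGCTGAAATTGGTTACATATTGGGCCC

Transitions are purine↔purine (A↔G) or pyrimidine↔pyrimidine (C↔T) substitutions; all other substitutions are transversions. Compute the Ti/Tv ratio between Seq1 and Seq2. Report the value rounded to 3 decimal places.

0.200

The sequences differ at positions 14 (C/G, transversion), 16 (C/G, transversion), 17 (C/G, transversion), 26 (C/G, transversion), 27 (A/G, transition), 32 (T/A, transversion).
Of the 6 differences, 1 transition and 5 transversions, so Ti/Tv = 1/5 = 0.200.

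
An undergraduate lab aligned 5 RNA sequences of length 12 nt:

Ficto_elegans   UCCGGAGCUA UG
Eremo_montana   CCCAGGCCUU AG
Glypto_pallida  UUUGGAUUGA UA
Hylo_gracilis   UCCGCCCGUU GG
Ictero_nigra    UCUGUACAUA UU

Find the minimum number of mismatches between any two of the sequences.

Pairwise Hamming distances:
  Ficto_elegans vs Eremo_montana: 6
  Ficto_elegans vs Glypto_pallida: 6
  Ficto_elegans vs Hylo_gracilis: 6
  Ficto_elegans vs Ictero_nigra: 5
  Eremo_montana vs Glypto_pallida: 11
  Eremo_montana vs Hylo_gracilis: 6
  Eremo_montana vs Ictero_nigra: 9
  Glypto_pallida vs Hylo_gracilis: 10
  Glypto_pallida vs Ictero_nigra: 6
  Hylo_gracilis vs Ictero_nigra: 7
The smallest is 5, between Ficto_elegans and Ictero_nigra.

5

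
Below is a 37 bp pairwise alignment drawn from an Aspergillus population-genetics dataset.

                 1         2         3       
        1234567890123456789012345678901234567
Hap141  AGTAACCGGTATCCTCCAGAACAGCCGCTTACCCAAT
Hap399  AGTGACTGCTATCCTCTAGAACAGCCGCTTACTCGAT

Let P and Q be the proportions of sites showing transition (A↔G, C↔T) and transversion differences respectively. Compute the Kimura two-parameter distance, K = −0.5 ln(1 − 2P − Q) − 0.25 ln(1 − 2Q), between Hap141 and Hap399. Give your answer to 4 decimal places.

Mismatches occur at site 4 (A/G, transition), site 7 (C/T, transition), site 9 (G/C, transversion), site 17 (C/T, transition), site 33 (C/T, transition), site 35 (A/G, transition).
Of the 6 differences, 5 transitions and 1 transversion over 37 sites: P = 5/37 = 0.135135, Q = 1/37 = 0.027027.
d = −0.5·ln(0.702703) − 0.25·ln(0.945946) = −0.5·(-0.352821) − 0.25·(-0.055570) = 0.1903.

0.1903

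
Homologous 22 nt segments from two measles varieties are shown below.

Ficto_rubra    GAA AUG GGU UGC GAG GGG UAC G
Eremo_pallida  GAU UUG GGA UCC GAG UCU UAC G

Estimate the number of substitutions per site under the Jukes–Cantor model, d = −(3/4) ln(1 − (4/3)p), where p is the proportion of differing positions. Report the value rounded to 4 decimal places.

0.4141

The sequences differ at positions 3 (A/U), 4 (A/U), 9 (U/A), 11 (G/C), 16 (G/U), 17 (G/C), 18 (G/U).
p = 7/22 = 0.318182.
d = −0.75 · ln(1 − (4/3)·0.318182) = −0.75 · ln(0.575757) = −0.75 · (-0.552070) = 0.4141.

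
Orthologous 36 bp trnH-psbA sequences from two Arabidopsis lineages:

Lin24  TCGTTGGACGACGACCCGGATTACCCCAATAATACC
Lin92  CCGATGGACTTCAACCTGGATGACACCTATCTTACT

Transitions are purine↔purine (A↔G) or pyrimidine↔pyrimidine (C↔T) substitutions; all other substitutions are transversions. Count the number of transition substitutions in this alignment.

4

Mismatches occur at site 1 (T/C, transition), site 4 (T/A, transversion), site 10 (G/T, transversion), site 11 (A/T, transversion), site 13 (G/A, transition), site 17 (C/T, transition), site 22 (T/G, transversion), site 25 (C/A, transversion), site 28 (A/T, transversion), site 31 (A/C, transversion), site 32 (A/T, transversion), site 36 (C/T, transition).
Of the 12 differences, 4 transitions and 8 transversions, so the answer is 4.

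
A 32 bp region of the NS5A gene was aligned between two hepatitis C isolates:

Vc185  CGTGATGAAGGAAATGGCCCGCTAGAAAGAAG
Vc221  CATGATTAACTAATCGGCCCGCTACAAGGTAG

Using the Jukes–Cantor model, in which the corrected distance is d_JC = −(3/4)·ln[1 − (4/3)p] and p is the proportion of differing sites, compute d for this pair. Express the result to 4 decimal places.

The sequences differ at positions 2 (G/A), 7 (G/T), 10 (G/C), 11 (G/T), 14 (A/T), 15 (T/C), 25 (G/C), 28 (A/G), 30 (A/T).
p = 9/32 = 0.281250.
d = −0.75 · ln(1 − (4/3)·0.281250) = −0.75 · ln(0.625000) = −0.75 · (-0.470004) = 0.3525.

0.3525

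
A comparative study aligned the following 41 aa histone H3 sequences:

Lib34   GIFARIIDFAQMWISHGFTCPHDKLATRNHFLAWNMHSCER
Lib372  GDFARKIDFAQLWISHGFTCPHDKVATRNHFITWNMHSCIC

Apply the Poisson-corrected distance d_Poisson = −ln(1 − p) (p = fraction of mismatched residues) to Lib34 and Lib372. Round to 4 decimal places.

0.2171

Mismatches occur at site 2 (I→D), site 6 (I→K), site 12 (M→L), site 25 (L→V), site 32 (L→I), site 33 (A→T), site 40 (E→I), site 41 (R→C).
p = 8/41 = 0.195122.
d = −ln(1 − 0.195122) = −ln(0.804878) = 0.2171.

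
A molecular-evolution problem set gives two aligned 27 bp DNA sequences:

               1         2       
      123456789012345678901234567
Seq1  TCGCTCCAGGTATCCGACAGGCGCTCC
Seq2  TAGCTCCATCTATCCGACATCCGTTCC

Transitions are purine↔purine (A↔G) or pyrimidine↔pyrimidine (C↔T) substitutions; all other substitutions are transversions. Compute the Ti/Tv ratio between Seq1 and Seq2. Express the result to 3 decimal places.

0.200

Mismatches occur at site 2 (C→A, transversion), site 9 (G→T, transversion), site 10 (G→C, transversion), site 20 (G→T, transversion), site 21 (G→C, transversion), site 24 (C→T, transition).
Of the 6 differences, 1 transition and 5 transversions, so Ti/Tv = 1/5 = 0.200.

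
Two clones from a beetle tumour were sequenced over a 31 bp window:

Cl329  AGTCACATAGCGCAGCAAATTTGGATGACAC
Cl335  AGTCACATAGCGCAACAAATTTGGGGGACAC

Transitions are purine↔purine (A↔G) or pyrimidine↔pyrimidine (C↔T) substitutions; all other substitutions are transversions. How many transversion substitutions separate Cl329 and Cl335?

The sequences differ at positions 15 (G/A, transition), 25 (A/G, transition), 26 (T/G, transversion).
Of the 3 differences, 2 transitions and 1 transversion, so the answer is 1.

1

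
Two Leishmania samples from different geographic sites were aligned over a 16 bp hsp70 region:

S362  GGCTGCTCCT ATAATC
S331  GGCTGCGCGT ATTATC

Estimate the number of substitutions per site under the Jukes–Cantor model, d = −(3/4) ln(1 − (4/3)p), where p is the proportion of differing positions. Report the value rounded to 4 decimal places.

The sequences differ at positions 7 (T/G), 9 (C/G), 13 (A/T).
p = 3/16 = 0.187500.
d = −0.75 · ln(1 − (4/3)·0.187500) = −0.75 · ln(0.750000) = −0.75 · (-0.287682) = 0.2158.

0.2158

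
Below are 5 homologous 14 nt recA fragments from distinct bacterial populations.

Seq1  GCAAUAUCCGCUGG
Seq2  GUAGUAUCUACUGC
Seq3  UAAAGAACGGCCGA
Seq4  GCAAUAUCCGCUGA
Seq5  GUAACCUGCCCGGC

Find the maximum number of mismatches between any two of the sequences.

10

Pairwise Hamming distances:
  Seq1 vs Seq2: 5
  Seq1 vs Seq3: 7
  Seq1 vs Seq4: 1
  Seq1 vs Seq5: 7
  Seq2 vs Seq3: 9
  Seq2 vs Seq4: 5
  Seq2 vs Seq5: 7
  Seq3 vs Seq4: 6
  Seq3 vs Seq5: 10
  Seq4 vs Seq5: 7
The largest is 10, between Seq3 and Seq5.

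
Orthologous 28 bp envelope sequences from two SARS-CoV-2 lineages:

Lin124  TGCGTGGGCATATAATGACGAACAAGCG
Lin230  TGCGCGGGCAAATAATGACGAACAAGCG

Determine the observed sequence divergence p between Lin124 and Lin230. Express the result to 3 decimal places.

0.071

The sequences differ at positions 5 (T/C), 11 (T/A).
There are 2 differences over 28 sites, so p = 2/28 = 0.071.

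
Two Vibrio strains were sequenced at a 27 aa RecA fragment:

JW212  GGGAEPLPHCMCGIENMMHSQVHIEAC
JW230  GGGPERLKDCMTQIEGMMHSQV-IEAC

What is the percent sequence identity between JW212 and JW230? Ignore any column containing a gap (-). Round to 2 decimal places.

73.08%

Excluding the 1 gap column leaves 26 comparable sites.
Mismatches occur at site 4 (A/P), site 6 (P/R), site 8 (P/K), site 9 (H/D), site 12 (C/T), site 13 (G/Q), site 16 (N/G).
19 of the 26 comparable sites match, so the percent identity is 19/26 × 100 = 73.08%.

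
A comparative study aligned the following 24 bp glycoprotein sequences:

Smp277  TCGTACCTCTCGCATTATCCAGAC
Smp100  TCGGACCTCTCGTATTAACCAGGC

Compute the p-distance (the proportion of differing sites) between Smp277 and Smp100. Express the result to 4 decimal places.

Differing sites — 4:T/G; 13:C/T; 18:T/A; 23:A/G.
There are 4 differences over 24 sites, so p = 4/24 = 0.1667.

0.1667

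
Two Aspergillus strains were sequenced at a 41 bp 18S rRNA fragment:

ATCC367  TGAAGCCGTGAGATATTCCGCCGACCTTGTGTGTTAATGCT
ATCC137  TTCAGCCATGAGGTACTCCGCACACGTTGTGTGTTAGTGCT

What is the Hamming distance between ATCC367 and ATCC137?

Differing sites — 2:G/T; 3:A/C; 8:G/A; 13:A/G; 16:T/C; 22:C/A; 23:G/C; 26:C/G; 37:A/G.
That gives 9 mismatches out of 41 aligned sites, so the Hamming distance is 9.

9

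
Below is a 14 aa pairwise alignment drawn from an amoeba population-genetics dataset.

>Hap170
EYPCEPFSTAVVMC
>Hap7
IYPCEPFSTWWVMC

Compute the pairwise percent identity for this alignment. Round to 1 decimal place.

78.6%

Mismatches occur at site 1 (E/I), site 10 (A/W), site 11 (V/W).
11 of the 14 sites match, so the percent identity is 11/14 × 100 = 78.6%.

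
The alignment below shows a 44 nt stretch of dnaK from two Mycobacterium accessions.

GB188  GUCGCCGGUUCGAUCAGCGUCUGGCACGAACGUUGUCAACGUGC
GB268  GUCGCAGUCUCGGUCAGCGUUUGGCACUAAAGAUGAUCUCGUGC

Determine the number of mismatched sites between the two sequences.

Differing sites — 6:C/A; 8:G/U; 9:U/C; 13:A/G; 21:C/U; 28:G/U; 31:C/A; 33:U/A; 36:U/A; 37:C/U; 38:A/C; 39:A/U.
That gives 12 mismatches out of 44 aligned sites, so the Hamming distance is 12.

12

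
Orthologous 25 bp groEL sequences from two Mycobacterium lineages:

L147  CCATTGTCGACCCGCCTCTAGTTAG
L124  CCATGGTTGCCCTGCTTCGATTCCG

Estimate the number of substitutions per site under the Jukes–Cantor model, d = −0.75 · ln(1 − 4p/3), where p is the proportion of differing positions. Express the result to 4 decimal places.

0.4904

The sequences differ at positions 5 (T/G), 8 (C/T), 10 (A/C), 13 (C/T), 16 (C/T), 19 (T/G), 21 (G/T), 23 (T/C), 24 (A/C).
p = 9/25 = 0.360000.
d = −0.75 · ln(1 − (4/3)·0.360000) = −0.75 · ln(0.520000) = −0.75 · (-0.653926) = 0.4904.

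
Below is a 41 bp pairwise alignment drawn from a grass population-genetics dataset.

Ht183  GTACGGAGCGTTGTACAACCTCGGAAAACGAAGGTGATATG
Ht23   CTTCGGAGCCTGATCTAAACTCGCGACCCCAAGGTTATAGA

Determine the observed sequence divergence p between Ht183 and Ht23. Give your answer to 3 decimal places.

0.390

Mismatches occur at site 1 (G/C), site 3 (A/T), site 10 (G/C), site 12 (T/G), site 13 (G/A), site 15 (A/C), site 16 (C/T), site 19 (C/A), site 24 (G/C), site 25 (A/G), site 27 (A/C), site 28 (A/C), site 30 (G/C), site 36 (G/T), site 40 (T/G), site 41 (G/A).
There are 16 differences over 41 sites, so p = 16/41 = 0.390.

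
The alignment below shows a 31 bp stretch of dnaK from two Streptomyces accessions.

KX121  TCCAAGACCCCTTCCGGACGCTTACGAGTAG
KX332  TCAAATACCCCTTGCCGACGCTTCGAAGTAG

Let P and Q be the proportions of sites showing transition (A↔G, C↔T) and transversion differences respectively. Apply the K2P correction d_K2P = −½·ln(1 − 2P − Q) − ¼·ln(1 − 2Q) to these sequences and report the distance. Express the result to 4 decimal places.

Differing sites — 3:C/A (Tv); 6:G/T (Tv); 14:C/G (Tv); 16:G/C (Tv); 24:A/C (Tv); 25:C/G (Tv); 26:G/A (Ti).
Of the 7 differences, 1 transition and 6 transversions over 31 sites: P = 1/31 = 0.032258, Q = 6/31 = 0.193548.
d = −0.5·ln(0.741936) − 0.25·ln(0.612904) = −0.5·(-0.298492) − 0.25·(-0.489547) = 0.2716.

0.2716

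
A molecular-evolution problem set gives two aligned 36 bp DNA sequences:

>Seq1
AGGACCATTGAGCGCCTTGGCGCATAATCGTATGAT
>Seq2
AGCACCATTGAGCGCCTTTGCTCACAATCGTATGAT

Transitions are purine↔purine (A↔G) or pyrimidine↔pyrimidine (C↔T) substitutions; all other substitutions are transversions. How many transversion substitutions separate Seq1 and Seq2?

The sequences differ at positions 3 (G/C, transversion), 19 (G/T, transversion), 22 (G/T, transversion), 25 (T/C, transition).
Of the 4 differences, 1 transition and 3 transversions, so the answer is 3.

3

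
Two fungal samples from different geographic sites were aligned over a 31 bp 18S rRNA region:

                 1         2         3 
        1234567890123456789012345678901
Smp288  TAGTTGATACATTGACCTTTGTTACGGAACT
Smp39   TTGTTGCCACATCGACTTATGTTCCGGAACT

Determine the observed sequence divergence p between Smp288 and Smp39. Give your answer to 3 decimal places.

0.226

Differing sites — 2:A/T; 7:A/C; 8:T/C; 13:T/C; 17:C/T; 19:T/A; 24:A/C.
There are 7 differences over 31 sites, so p = 7/31 = 0.226.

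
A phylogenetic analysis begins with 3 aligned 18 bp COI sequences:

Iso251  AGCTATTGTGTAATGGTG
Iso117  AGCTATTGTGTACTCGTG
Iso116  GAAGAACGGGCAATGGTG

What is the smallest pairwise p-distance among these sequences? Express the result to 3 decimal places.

Pairwise Hamming distances:
  Iso251 vs Iso117: 2
  Iso251 vs Iso116: 8
  Iso117 vs Iso116: 10
The smallest is 2 mismatches, between Iso251 and Iso117; p = 2/18 = 0.111.

0.111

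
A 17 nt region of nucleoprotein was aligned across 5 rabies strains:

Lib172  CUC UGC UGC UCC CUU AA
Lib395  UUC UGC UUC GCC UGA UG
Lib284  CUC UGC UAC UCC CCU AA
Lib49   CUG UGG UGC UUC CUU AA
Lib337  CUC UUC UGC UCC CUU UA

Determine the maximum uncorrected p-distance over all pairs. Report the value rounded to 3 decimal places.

0.647

Pairwise Hamming distances:
  Lib172 vs Lib395: 8
  Lib172 vs Lib284: 2
  Lib172 vs Lib49: 3
  Lib172 vs Lib337: 2
  Lib395 vs Lib284: 8
  Lib395 vs Lib49: 11
  Lib395 vs Lib337: 8
  Lib284 vs Lib49: 5
  Lib284 vs Lib337: 4
  Lib49 vs Lib337: 5
The largest is 11 mismatches, between Lib395 and Lib49; p = 11/17 = 0.647.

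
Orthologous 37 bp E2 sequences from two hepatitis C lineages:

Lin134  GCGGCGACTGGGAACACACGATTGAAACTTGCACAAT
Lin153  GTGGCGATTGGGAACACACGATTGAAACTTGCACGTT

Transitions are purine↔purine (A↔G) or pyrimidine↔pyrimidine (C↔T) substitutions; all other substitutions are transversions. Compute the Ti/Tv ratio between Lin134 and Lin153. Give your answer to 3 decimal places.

The sequences differ at positions 2 (C/T, transition), 8 (C/T, transition), 35 (A/G, transition), 36 (A/T, transversion).
Of the 4 differences, 3 transitions and 1 transversion, so Ti/Tv = 3/1 = 3.000.

3.000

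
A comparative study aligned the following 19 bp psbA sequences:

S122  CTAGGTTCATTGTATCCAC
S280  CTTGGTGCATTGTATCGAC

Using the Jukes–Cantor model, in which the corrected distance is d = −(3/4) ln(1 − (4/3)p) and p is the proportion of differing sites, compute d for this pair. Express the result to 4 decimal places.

Mismatches occur at site 3 (A↔T), site 7 (T↔G), site 17 (C↔G).
p = 3/19 = 0.157895.
d = −0.75 · ln(1 − (4/3)·0.157895) = −0.75 · ln(0.789473) = −0.75 · (-0.236390) = 0.1773.

0.1773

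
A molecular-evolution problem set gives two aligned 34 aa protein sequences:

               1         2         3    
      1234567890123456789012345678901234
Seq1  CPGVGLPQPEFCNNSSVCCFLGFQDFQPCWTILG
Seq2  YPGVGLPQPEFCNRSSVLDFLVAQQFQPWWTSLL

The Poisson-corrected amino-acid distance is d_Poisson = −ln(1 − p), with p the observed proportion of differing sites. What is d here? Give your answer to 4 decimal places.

0.3483

The sequences differ at positions 1 (C/Y), 14 (N/R), 18 (C/L), 19 (C/D), 22 (G/V), 23 (F/A), 25 (D/Q), 29 (C/W), 32 (I/S), 34 (G/L).
p = 10/34 = 0.294118.
d = −ln(1 − 0.294118) = −ln(0.705882) = 0.3483.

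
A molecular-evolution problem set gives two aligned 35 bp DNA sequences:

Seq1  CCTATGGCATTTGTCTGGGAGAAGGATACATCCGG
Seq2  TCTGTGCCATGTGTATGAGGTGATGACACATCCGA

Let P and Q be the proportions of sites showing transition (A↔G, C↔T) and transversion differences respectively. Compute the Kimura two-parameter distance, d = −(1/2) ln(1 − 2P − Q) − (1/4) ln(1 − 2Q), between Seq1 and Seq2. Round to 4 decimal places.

0.4755

Differing sites — 1:C/T (Ti); 4:A/G (Ti); 7:G/C (Tv); 11:T/G (Tv); 15:C/A (Tv); 18:G/A (Ti); 20:A/G (Ti); 21:G/T (Tv); 22:A/G (Ti); 24:G/T (Tv); 27:T/C (Ti); 35:G/A (Ti).
Of the 12 differences, 7 transitions and 5 transversions over 35 sites: P = 7/35 = 0.200000, Q = 5/35 = 0.142857.
d = −0.5·ln(0.457143) − 0.25·ln(0.714286) = −0.5·(-0.782759) − 0.25·(-0.336472) = 0.4755.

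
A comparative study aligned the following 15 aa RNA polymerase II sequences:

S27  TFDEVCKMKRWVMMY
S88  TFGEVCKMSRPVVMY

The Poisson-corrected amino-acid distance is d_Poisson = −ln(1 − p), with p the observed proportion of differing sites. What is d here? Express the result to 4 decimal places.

The sequences differ at positions 3 (D/G), 9 (K/S), 11 (W/P), 13 (M/V).
p = 4/15 = 0.266667.
d = −ln(1 − 0.266667) = −ln(0.733333) = 0.3102.

0.3102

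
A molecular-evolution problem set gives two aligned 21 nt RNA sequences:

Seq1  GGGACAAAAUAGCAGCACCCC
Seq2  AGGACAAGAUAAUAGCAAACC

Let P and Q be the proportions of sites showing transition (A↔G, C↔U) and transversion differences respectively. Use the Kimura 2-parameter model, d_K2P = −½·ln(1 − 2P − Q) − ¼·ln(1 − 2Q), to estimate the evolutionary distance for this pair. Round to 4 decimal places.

Mismatches occur at site 1 (G↔A, transition), site 8 (A↔G, transition), site 12 (G↔A, transition), site 13 (C↔U, transition), site 18 (C↔A, transversion), site 19 (C↔A, transversion).
Of the 6 differences, 4 transitions and 2 transversions over 21 sites: P = 4/21 = 0.190476, Q = 2/21 = 0.095238.
d = −0.5·ln(0.523810) − 0.25·ln(0.809524) = −0.5·(-0.646626) − 0.25·(-0.211309) = 0.3761.

0.3761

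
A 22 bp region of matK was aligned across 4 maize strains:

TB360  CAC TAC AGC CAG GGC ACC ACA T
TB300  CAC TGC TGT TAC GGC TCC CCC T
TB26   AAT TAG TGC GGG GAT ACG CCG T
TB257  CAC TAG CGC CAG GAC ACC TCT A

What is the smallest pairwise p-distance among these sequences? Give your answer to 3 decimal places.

Pairwise Hamming distances:
  TB360 vs TB300: 8
  TB360 vs TB26: 11
  TB360 vs TB257: 6
  TB300 vs TB26: 13
  TB300 vs TB257: 11
  TB26 vs TB257: 10
The smallest is 6 mismatches, between TB360 and TB257; p = 6/22 = 0.273.

0.273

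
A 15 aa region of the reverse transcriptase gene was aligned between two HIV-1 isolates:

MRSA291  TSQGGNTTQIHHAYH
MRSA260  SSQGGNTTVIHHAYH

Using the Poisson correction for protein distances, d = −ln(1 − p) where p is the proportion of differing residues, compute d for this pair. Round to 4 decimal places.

0.1431

Differing sites — 1:T/S; 9:Q/V.
p = 2/15 = 0.133333.
d = −ln(1 − 0.133333) = −ln(0.866667) = 0.1431.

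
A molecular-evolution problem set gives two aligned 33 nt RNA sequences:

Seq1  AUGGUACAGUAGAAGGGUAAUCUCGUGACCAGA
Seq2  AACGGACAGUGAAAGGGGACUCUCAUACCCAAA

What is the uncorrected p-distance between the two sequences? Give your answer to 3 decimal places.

0.333

Mismatches occur at site 2 (U↔A), site 3 (G↔C), site 5 (U↔G), site 11 (A↔G), site 12 (G↔A), site 18 (U↔G), site 20 (A↔C), site 25 (G↔A), site 27 (G↔A), site 28 (A↔C), site 32 (G↔A).
There are 11 differences over 33 sites, so p = 11/33 = 0.333.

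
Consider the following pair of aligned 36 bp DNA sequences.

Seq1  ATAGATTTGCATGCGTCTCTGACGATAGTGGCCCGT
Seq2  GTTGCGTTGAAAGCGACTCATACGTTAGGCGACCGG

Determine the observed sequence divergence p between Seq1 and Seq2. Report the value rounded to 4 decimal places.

0.3889

The sequences differ at positions 1 (A/G), 3 (A/T), 5 (A/C), 6 (T/G), 10 (C/A), 12 (T/A), 16 (T/A), 20 (T/A), 21 (G/T), 25 (A/T), 29 (T/G), 30 (G/C), 32 (C/A), 36 (T/G).
There are 14 differences over 36 sites, so p = 14/36 = 0.3889.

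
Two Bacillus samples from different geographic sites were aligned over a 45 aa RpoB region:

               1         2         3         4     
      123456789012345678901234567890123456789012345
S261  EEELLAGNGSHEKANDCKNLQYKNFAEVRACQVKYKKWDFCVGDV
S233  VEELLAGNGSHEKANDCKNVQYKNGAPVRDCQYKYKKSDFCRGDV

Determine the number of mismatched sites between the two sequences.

Mismatches occur at site 1 (E/V), site 20 (L/V), site 25 (F/G), site 27 (E/P), site 30 (A/D), site 33 (V/Y), site 38 (W/S), site 42 (V/R).
That gives 8 mismatches out of 45 aligned sites, so the Hamming distance is 8.

8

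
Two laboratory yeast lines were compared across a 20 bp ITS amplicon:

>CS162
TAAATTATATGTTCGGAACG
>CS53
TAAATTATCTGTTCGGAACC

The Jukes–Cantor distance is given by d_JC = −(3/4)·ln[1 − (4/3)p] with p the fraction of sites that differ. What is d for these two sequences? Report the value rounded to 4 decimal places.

The sequences differ at positions 9 (A/C), 20 (G/C).
p = 2/20 = 0.100000.
d = −0.75 · ln(1 − (4/3)·0.100000) = −0.75 · ln(0.866667) = −0.75 · (-0.143100) = 0.1073.

0.1073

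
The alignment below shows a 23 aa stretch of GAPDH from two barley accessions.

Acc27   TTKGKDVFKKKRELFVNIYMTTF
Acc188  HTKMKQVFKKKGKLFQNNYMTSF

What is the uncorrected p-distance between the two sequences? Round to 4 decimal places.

Mismatches occur at site 1 (T/H), site 4 (G/M), site 6 (D/Q), site 12 (R/G), site 13 (E/K), site 16 (V/Q), site 18 (I/N), site 22 (T/S).
There are 8 differences over 23 sites, so p = 8/23 = 0.3478.

0.3478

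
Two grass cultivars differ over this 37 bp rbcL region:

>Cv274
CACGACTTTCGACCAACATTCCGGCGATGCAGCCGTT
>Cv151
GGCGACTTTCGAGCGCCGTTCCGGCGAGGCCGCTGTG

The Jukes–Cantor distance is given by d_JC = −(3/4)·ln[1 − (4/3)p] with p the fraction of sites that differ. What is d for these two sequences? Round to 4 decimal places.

The sequences differ at positions 1 (C/G), 2 (A/G), 13 (C/G), 15 (A/G), 16 (A/C), 18 (A/G), 28 (T/G), 31 (A/C), 34 (C/T), 37 (T/G).
p = 10/37 = 0.270270.
d = −0.75 · ln(1 − (4/3)·0.270270) = −0.75 · ln(0.639640) = −0.75 · (-0.446850) = 0.3351.

0.3351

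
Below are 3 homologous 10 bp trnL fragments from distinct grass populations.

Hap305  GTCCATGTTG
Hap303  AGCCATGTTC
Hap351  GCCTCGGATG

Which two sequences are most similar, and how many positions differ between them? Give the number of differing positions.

Pairwise Hamming distances:
  Hap305 vs Hap303: 3
  Hap305 vs Hap351: 5
  Hap303 vs Hap351: 7
The smallest is 3, between Hap305 and Hap303.

3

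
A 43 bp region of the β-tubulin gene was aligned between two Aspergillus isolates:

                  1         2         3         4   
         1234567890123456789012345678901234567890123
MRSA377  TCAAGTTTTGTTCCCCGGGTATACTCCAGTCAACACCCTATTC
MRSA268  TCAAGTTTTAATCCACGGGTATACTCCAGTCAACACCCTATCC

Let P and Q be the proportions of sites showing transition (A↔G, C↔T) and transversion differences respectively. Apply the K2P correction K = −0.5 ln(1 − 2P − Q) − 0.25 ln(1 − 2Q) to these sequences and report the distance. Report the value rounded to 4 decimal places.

0.0996

The sequences differ at positions 10 (G/A, transition), 11 (T/A, transversion), 15 (C/A, transversion), 42 (T/C, transition).
Of the 4 differences, 2 transitions and 2 transversions over 43 sites: P = 2/43 = 0.046512, Q = 2/43 = 0.046512.
d = −0.5·ln(0.860464) − 0.25·ln(0.906976) = −0.5·(-0.150284) − 0.25·(-0.097639) = 0.0996.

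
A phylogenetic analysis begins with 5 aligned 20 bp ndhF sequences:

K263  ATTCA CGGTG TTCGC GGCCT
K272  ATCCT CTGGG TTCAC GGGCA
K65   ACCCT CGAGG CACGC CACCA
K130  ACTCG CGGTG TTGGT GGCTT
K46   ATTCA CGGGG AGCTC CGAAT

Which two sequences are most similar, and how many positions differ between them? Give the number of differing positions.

5

Pairwise Hamming distances:
  K263 vs K272: 7
  K263 vs K65: 10
  K263 vs K130: 5
  K263 vs K46: 7
  K272 vs K65: 9
  K272 vs K130: 11
  K272 vs K46: 10
  K65 vs K130: 12
  K65 vs K46: 11
  K130 vs K46: 11
The smallest is 5, between K263 and K130.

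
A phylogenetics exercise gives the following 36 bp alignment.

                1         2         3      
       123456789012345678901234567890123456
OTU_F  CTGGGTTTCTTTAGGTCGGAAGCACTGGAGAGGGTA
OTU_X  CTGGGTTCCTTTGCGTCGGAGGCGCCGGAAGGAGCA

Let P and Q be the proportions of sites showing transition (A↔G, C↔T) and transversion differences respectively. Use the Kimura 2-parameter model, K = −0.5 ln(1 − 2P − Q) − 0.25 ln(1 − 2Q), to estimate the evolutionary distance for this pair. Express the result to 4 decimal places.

Mismatches occur at site 8 (T↔C, transition), site 13 (A↔G, transition), site 14 (G↔C, transversion), site 21 (A↔G, transition), site 24 (A↔G, transition), site 26 (T↔C, transition), site 30 (G↔A, transition), site 31 (A↔G, transition), site 33 (G↔A, transition), site 35 (T↔C, transition).
Of the 10 differences, 9 transitions and 1 transversion over 36 sites: P = 9/36 = 0.250000, Q = 1/36 = 0.027778.
d = −0.5·ln(0.472222) − 0.25·ln(0.944444) = −0.5·(-0.750306) − 0.25·(-0.057159) = 0.3894.

0.3894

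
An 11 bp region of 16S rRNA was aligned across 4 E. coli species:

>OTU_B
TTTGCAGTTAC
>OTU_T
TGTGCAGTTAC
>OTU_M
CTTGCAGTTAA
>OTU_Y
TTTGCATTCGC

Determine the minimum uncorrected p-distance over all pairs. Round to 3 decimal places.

0.091

Pairwise Hamming distances:
  OTU_B vs OTU_T: 1
  OTU_B vs OTU_M: 2
  OTU_B vs OTU_Y: 3
  OTU_T vs OTU_M: 3
  OTU_T vs OTU_Y: 4
  OTU_M vs OTU_Y: 5
The smallest is 1 mismatch, between OTU_B and OTU_T; p = 1/11 = 0.091.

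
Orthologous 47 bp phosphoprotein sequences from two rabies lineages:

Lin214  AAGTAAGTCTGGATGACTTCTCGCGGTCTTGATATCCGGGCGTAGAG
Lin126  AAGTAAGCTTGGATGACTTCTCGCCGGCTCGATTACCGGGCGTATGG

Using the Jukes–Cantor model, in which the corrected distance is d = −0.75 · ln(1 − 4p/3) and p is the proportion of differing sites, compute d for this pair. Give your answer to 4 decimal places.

0.2211

Differing sites — 8:T/C; 9:C/T; 25:G/C; 27:T/G; 30:T/C; 34:A/T; 35:T/A; 45:G/T; 46:A/G.
p = 9/47 = 0.191489.
d = −0.75 · ln(1 − (4/3)·0.191489) = −0.75 · ln(0.744681) = −0.75 · (-0.294799) = 0.2211.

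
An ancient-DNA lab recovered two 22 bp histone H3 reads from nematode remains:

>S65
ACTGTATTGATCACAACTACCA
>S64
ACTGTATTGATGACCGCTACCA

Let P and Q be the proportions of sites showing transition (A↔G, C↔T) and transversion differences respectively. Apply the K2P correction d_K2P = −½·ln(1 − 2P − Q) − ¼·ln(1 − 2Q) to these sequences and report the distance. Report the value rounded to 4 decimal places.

Mismatches occur at site 12 (C→G, transversion), site 15 (A→C, transversion), site 16 (A→G, transition).
Of the 3 differences, 1 transition and 2 transversions over 22 sites: P = 1/22 = 0.045455, Q = 2/22 = 0.090909.
d = −0.5·ln(0.818181) − 0.25·ln(0.818182) = −0.5·(-0.200672) − 0.25·(-0.200670) = 0.1505.

0.1505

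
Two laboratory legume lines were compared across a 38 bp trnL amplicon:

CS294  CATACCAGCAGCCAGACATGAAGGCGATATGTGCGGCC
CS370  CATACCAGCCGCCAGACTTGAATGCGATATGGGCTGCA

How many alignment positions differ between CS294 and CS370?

6

Mismatches occur at site 10 (A/C), site 18 (A/T), site 23 (G/T), site 32 (T/G), site 35 (G/T), site 38 (C/A).
That gives 6 mismatches out of 38 aligned sites, so the Hamming distance is 6.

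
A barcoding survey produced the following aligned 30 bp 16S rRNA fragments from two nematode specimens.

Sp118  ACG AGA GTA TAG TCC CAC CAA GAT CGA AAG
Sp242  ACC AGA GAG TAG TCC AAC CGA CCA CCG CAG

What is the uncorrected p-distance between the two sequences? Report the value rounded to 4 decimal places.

0.3667

Differing sites — 3:G/C; 8:T/A; 9:A/G; 16:C/A; 20:A/G; 22:G/C; 23:A/C; 24:T/A; 26:G/C; 27:A/G; 28:A/C.
There are 11 differences over 30 sites, so p = 11/30 = 0.3667.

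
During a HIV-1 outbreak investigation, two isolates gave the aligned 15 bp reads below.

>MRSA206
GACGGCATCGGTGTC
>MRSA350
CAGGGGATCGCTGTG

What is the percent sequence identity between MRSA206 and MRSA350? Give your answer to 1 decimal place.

Mismatches occur at site 1 (G→C), site 3 (C→G), site 6 (C→G), site 11 (G→C), site 15 (C→G).
10 of the 15 sites match, so the percent identity is 10/15 × 100 = 66.7%.

66.7%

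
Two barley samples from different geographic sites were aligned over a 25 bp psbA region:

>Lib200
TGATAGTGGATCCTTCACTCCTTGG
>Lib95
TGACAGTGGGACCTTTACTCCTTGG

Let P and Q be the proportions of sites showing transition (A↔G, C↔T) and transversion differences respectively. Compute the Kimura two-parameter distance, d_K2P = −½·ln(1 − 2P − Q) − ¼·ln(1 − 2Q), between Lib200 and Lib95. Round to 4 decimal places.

Differing sites — 4:T/C (Ti); 10:A/G (Ti); 11:T/A (Tv); 16:C/T (Ti).
Of the 4 differences, 3 transitions and 1 transversion over 25 sites: P = 3/25 = 0.120000, Q = 1/25 = 0.040000.
d = −0.5·ln(0.720000) − 0.25·ln(0.920000) = −0.5·(-0.328504) − 0.25·(-0.083382) = 0.1851.

0.1851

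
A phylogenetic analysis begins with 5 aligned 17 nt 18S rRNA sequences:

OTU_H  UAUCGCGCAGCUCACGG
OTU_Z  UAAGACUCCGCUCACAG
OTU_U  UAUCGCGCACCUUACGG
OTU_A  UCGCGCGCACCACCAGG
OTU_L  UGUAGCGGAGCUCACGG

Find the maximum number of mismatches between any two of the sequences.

Pairwise Hamming distances:
  OTU_H vs OTU_Z: 6
  OTU_H vs OTU_U: 2
  OTU_H vs OTU_A: 6
  OTU_H vs OTU_L: 3
  OTU_Z vs OTU_U: 8
  OTU_Z vs OTU_A: 11
  OTU_Z vs OTU_L: 8
  OTU_U vs OTU_A: 6
  OTU_U vs OTU_L: 5
  OTU_A vs OTU_L: 8
The largest is 11, between OTU_Z and OTU_A.

11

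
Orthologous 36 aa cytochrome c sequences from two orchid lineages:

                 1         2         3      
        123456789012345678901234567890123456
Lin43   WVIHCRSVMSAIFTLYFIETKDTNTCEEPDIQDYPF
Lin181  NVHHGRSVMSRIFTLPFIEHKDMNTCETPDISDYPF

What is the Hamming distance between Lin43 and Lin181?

9

Differing sites — 1:W/N; 3:I/H; 5:C/G; 11:A/R; 16:Y/P; 20:T/H; 23:T/M; 28:E/T; 32:Q/S.
That gives 9 mismatches out of 36 aligned sites, so the Hamming distance is 9.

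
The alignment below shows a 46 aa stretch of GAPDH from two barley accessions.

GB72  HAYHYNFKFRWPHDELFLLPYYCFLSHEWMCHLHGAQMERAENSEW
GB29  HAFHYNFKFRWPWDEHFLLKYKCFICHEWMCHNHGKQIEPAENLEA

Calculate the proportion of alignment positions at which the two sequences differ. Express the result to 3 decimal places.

Differing sites — 3:Y/F; 13:H/W; 16:L/H; 20:P/K; 22:Y/K; 25:L/I; 26:S/C; 33:L/N; 36:A/K; 38:M/I; 40:R/P; 44:S/L; 46:W/A.
There are 13 differences over 46 sites, so p = 13/46 = 0.283.

0.283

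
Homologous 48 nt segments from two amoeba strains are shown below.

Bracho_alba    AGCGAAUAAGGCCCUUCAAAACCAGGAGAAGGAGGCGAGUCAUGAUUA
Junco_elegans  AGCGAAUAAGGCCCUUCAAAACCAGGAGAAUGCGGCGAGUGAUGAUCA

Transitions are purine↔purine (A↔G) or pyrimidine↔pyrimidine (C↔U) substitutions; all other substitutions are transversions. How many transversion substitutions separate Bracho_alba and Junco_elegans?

Mismatches occur at site 31 (G→U, transversion), site 33 (A→C, transversion), site 41 (C→G, transversion), site 47 (U→C, transition).
Of the 4 differences, 1 transition and 3 transversions, so the answer is 3.

3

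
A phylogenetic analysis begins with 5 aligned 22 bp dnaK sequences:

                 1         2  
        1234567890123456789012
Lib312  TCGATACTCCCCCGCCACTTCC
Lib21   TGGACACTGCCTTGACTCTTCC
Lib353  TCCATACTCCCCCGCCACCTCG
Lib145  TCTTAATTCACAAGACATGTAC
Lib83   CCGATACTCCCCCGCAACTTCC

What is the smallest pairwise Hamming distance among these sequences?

2

Pairwise Hamming distances:
  Lib312 vs Lib21: 7
  Lib312 vs Lib353: 3
  Lib312 vs Lib145: 11
  Lib312 vs Lib83: 2
  Lib21 vs Lib353: 10
  Lib21 vs Lib145: 13
  Lib21 vs Lib83: 9
  Lib353 vs Lib145: 12
  Lib353 vs Lib83: 5
  Lib145 vs Lib83: 13
The smallest is 2, between Lib312 and Lib83.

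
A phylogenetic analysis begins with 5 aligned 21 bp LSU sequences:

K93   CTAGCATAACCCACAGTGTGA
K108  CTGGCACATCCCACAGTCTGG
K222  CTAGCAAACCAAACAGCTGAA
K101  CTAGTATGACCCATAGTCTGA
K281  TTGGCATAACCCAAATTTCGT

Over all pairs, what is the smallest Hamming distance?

4

Pairwise Hamming distances:
  K93 vs K108: 5
  K93 vs K222: 8
  K93 vs K101: 4
  K93 vs K281: 7
  K108 vs K222: 10
  K108 vs K101: 7
  K108 vs K281: 8
  K222 vs K101: 11
  K222 vs K281: 12
  K101 vs K281: 9
The smallest is 4, between K93 and K101.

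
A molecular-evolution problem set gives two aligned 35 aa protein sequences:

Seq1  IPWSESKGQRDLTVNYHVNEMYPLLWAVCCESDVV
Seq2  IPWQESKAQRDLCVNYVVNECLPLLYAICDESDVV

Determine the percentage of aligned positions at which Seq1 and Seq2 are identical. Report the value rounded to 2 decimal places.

74.29%

Differing sites — 4:S/Q; 8:G/A; 13:T/C; 17:H/V; 21:M/C; 22:Y/L; 26:W/Y; 28:V/I; 30:C/D.
26 of the 35 sites match, so the percent identity is 26/35 × 100 = 74.29%.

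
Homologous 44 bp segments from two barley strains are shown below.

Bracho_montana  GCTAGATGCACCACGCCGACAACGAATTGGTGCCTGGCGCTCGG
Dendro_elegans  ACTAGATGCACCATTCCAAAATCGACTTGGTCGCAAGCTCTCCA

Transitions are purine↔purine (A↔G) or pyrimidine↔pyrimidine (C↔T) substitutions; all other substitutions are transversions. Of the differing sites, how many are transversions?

9

Differing sites — 1:G/A (Ti); 14:C/T (Ti); 15:G/T (Tv); 18:G/A (Ti); 20:C/A (Tv); 22:A/T (Tv); 26:A/C (Tv); 32:G/C (Tv); 33:C/G (Tv); 35:T/A (Tv); 36:G/A (Ti); 39:G/T (Tv); 43:G/C (Tv); 44:G/A (Ti).
Of the 14 differences, 5 transitions and 9 transversions, so the answer is 9.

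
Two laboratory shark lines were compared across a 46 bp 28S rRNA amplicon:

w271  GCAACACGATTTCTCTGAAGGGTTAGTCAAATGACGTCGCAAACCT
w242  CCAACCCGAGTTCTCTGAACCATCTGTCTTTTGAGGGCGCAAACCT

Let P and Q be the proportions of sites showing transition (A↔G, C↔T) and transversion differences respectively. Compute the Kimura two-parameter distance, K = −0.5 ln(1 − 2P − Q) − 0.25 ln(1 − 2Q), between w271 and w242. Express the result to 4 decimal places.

0.3600

Differing sites — 1:G/C (Tv); 6:A/C (Tv); 10:T/G (Tv); 20:G/C (Tv); 21:G/C (Tv); 22:G/A (Ti); 24:T/C (Ti); 25:A/T (Tv); 29:A/T (Tv); 30:A/T (Tv); 31:A/T (Tv); 35:C/G (Tv); 37:T/G (Tv).
Of the 13 differences, 2 transitions and 11 transversions over 46 sites: P = 2/46 = 0.043478, Q = 11/46 = 0.239130.
d = −0.5·ln(0.673914) − 0.25·ln(0.521740) = −0.5·(-0.394653) − 0.25·(-0.650586) = 0.3600.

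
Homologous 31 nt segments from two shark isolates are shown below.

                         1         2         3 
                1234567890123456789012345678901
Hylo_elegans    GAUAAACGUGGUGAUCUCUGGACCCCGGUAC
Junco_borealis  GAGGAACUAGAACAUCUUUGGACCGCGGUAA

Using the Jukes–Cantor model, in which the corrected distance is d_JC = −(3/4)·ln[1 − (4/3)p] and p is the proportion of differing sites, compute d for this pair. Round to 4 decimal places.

Differing sites — 3:U/G; 4:A/G; 8:G/U; 9:U/A; 11:G/A; 12:U/A; 13:G/C; 18:C/U; 25:C/G; 31:C/A.
p = 10/31 = 0.322581.
d = −0.75 · ln(1 − (4/3)·0.322581) = −0.75 · ln(0.569892) = −0.75 · (-0.562308) = 0.4217.

0.4217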